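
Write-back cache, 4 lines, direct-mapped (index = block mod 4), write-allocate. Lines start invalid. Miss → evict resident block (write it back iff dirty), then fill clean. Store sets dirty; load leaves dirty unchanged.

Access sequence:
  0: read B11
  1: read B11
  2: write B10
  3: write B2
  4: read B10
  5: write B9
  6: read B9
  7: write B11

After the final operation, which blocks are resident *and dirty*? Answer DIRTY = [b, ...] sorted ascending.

DIRTY = [9, 11]

0: R B11 → L3 miss [-]
1: R B11 → L3 hit [-]
2: W B10 → L2 miss [D]
3: W B2 → L2 miss wb→B10 [D]
4: R B10 → L2 miss wb→B2 [-]
5: W B9 → L1 miss [D]
6: R B9 → L1 hit [D]
7: W B11 → L3 hit [D]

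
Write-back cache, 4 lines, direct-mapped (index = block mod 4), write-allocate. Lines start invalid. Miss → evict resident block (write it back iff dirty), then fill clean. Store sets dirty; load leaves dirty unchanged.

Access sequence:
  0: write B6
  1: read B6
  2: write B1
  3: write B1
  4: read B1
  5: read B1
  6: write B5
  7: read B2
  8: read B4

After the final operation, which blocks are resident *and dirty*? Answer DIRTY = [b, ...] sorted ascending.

0: W B6 → L2 miss [D]
1: R B6 → L2 hit [D]
2: W B1 → L1 miss [D]
3: W B1 → L1 hit [D]
4: R B1 → L1 hit [D]
5: R B1 → L1 hit [D]
6: W B5 → L1 miss wb→B1 [D]
7: R B2 → L2 miss wb→B6 [-]
8: R B4 → L0 miss [-]

DIRTY = [5]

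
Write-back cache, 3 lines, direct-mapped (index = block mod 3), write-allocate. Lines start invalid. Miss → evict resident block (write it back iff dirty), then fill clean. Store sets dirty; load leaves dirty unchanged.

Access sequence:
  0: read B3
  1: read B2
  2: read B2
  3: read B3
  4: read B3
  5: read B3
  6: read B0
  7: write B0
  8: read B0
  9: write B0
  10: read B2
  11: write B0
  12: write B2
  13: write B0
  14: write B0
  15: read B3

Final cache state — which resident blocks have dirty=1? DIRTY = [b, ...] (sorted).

DIRTY = [2]

0: R B3 → L0 miss [-]
1: R B2 → L2 miss [-]
2: R B2 → L2 hit [-]
3: R B3 → L0 hit [-]
4: R B3 → L0 hit [-]
5: R B3 → L0 hit [-]
6: R B0 → L0 miss [-]
7: W B0 → L0 hit [D]
8: R B0 → L0 hit [D]
9: W B0 → L0 hit [D]
10: R B2 → L2 hit [-]
11: W B0 → L0 hit [D]
12: W B2 → L2 hit [D]
13: W B0 → L0 hit [D]
14: W B0 → L0 hit [D]
15: R B3 → L0 miss wb→B0 [-]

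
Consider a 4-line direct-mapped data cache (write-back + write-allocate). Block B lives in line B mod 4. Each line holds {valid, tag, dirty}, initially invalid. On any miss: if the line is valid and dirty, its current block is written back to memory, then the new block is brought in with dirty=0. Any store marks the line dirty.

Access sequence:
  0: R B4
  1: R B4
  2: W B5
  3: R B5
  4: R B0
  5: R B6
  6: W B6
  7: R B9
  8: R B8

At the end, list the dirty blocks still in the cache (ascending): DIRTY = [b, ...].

  0 | R B4 → L0 miss [-]
  1 | R B4 → L0 hit [-]
  2 | W B5 → L1 miss [D]
  3 | R B5 → L1 hit [D]
  4 | R B0 → L0 miss [-]
  5 | R B6 → L2 miss [-]
  6 | W B6 → L2 hit [D]
  7 | R B9 → L1 miss wb→B5 [-]
  8 | R B8 → L0 miss [-]

DIRTY = [6]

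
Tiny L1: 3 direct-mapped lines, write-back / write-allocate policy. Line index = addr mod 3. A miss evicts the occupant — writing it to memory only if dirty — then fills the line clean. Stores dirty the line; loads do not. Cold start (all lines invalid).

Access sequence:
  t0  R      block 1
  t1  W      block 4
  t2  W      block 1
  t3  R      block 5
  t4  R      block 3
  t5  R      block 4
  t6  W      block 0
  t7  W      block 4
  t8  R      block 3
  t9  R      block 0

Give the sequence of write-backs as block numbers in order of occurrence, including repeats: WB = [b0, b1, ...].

0: R B1 -> L1 miss  d=-]
1: W B4 -> L1 miss  d=D]
2: W B1 -> L1 miss wb->B4  d=D]
3: R B5 -> L2 miss  d=-]
4: R B3 -> L0 miss  d=-]
5: R B4 -> L1 miss wb->B1  d=-]
6: W B0 -> L0 miss  d=D]
7: W B4 -> L1 hit  d=D]
8: R B3 -> L0 miss wb->B0  d=-]
9: R B0 -> L0 miss  d=-]

WB = [4, 1, 0]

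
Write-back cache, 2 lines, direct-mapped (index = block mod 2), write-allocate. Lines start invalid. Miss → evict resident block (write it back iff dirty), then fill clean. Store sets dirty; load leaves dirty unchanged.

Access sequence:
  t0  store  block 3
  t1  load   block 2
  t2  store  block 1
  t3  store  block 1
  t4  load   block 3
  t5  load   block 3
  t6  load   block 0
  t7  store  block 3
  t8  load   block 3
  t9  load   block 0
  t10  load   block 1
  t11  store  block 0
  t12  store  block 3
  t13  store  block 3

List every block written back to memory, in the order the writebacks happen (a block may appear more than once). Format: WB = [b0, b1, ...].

  0 | W B3 → L1 miss [D]
  1 | R B2 → L0 miss [-]
  2 | W B1 → L1 miss wb→B3 [D]
  3 | W B1 → L1 hit [D]
  4 | R B3 → L1 miss wb→B1 [-]
  5 | R B3 → L1 hit [-]
  6 | R B0 → L0 miss [-]
  7 | W B3 → L1 hit [D]
  8 | R B3 → L1 hit [D]
  9 | R B0 → L0 hit [-]
  10 | R B1 → L1 miss wb→B3 [-]
  11 | W B0 → L0 hit [D]
  12 | W B3 → L1 miss [D]
  13 | W B3 → L1 hit [D]

WB = [3, 1, 3]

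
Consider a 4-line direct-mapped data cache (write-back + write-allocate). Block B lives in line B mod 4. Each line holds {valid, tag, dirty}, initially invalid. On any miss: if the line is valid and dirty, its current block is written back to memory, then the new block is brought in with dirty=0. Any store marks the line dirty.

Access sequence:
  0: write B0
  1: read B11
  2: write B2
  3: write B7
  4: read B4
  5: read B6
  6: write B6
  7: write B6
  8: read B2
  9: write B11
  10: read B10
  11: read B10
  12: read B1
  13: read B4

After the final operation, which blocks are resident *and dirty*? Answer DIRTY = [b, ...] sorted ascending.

DIRTY = [11]

  0 | W B0 → L0 miss [D]
  1 | R B11 → L3 miss [-]
  2 | W B2 → L2 miss [D]
  3 | W B7 → L3 miss [D]
  4 | R B4 → L0 miss wb→B0 [-]
  5 | R B6 → L2 miss wb→B2 [-]
  6 | W B6 → L2 hit [D]
  7 | W B6 → L2 hit [D]
  8 | R B2 → L2 miss wb→B6 [-]
  9 | W B11 → L3 miss wb→B7 [D]
  10 | R B10 → L2 miss [-]
  11 | R B10 → L2 hit [-]
  12 | R B1 → L1 miss [-]
  13 | R B4 → L0 hit [-]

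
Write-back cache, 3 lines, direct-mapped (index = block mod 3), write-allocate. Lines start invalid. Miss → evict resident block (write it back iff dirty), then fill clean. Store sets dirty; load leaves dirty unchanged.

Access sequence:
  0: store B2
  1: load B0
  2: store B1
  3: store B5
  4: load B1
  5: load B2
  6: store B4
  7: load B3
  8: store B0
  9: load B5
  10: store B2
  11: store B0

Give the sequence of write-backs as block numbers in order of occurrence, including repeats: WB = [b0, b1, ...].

0: W B2 -> L2 miss  d=D]
1: R B0 -> L0 miss  d=-]
2: W B1 -> L1 miss  d=D]
3: W B5 -> L2 miss wb->B2  d=D]
4: R B1 -> L1 hit  d=D]
5: R B2 -> L2 miss wb->B5  d=-]
6: W B4 -> L1 miss wb->B1  d=D]
7: R B3 -> L0 miss  d=-]
8: W B0 -> L0 miss  d=D]
9: R B5 -> L2 miss  d=-]
10: W B2 -> L2 miss  d=D]
11: W B0 -> L0 hit  d=D]

WB = [2, 5, 1]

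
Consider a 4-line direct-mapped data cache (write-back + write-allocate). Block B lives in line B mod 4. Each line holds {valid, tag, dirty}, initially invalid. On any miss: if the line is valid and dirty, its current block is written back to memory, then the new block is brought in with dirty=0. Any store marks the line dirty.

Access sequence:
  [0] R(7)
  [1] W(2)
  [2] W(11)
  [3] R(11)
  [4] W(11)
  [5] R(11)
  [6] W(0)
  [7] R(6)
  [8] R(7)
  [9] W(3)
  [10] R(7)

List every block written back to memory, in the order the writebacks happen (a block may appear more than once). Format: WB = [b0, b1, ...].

WB = [2, 11, 3]

  0 | R B7 → L3 miss [-]
  1 | W B2 → L2 miss [D]
  2 | W B11 → L3 miss [D]
  3 | R B11 → L3 hit [D]
  4 | W B11 → L3 hit [D]
  5 | R B11 → L3 hit [D]
  6 | W B0 → L0 miss [D]
  7 | R B6 → L2 miss wb→B2 [-]
  8 | R B7 → L3 miss wb→B11 [-]
  9 | W B3 → L3 miss [D]
  10 | R B7 → L3 miss wb→B3 [-]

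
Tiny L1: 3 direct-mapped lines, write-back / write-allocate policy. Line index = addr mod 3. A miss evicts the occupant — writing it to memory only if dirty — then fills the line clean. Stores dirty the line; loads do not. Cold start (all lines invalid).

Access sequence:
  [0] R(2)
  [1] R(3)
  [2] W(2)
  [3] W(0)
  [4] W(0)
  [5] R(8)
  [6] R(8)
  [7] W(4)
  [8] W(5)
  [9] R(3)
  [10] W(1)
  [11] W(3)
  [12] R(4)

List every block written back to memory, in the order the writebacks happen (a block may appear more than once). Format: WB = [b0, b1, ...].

WB = [2, 0, 4, 1]

0: R B2 → L2 miss [-]
1: R B3 → L0 miss [-]
2: W B2 → L2 hit [D]
3: W B0 → L0 miss [D]
4: W B0 → L0 hit [D]
5: R B8 → L2 miss wb→B2 [-]
6: R B8 → L2 hit [-]
7: W B4 → L1 miss [D]
8: W B5 → L2 miss [D]
9: R B3 → L0 miss wb→B0 [-]
10: W B1 → L1 miss wb→B4 [D]
11: W B3 → L0 hit [D]
12: R B4 → L1 miss wb→B1 [-]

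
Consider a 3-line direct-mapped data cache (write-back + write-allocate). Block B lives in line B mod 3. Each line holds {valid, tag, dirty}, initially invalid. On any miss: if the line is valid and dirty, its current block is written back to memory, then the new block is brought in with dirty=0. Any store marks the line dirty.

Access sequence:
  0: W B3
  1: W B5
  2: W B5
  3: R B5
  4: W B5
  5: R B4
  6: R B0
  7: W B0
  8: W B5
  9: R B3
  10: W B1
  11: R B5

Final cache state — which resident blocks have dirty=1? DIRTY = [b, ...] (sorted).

DIRTY = [1, 5]

0: W B3 -> L0 miss  d=D]
1: W B5 -> L2 miss  d=D]
2: W B5 -> L2 hit  d=D]
3: R B5 -> L2 hit  d=D]
4: W B5 -> L2 hit  d=D]
5: R B4 -> L1 miss  d=-]
6: R B0 -> L0 miss wb->B3  d=-]
7: W B0 -> L0 hit  d=D]
8: W B5 -> L2 hit  d=D]
9: R B3 -> L0 miss wb->B0  d=-]
10: W B1 -> L1 miss  d=D]
11: R B5 -> L2 hit  d=D]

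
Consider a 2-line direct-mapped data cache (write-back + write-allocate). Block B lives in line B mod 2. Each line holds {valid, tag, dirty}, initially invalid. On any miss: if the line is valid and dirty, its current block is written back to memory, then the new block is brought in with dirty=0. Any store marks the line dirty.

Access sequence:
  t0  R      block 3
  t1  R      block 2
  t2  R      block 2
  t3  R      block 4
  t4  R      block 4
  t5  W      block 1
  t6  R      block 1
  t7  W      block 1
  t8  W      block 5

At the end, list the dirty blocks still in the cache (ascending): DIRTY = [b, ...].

0: R B3 -> L1 miss  d=-]
1: R B2 -> L0 miss  d=-]
2: R B2 -> L0 hit  d=-]
3: R B4 -> L0 miss  d=-]
4: R B4 -> L0 hit  d=-]
5: W B1 -> L1 miss  d=D]
6: R B1 -> L1 hit  d=D]
7: W B1 -> L1 hit  d=D]
8: W B5 -> L1 miss wb->B1  d=D]

DIRTY = [5]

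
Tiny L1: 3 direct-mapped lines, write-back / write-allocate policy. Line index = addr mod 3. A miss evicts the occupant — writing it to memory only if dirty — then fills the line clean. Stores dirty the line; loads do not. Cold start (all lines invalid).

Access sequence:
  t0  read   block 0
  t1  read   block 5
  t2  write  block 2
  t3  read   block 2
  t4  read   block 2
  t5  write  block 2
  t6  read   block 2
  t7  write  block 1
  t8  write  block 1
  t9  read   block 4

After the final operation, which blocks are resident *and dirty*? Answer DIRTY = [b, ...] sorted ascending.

DIRTY = [2]

0: R B0 -> L0 miss  d=-]
1: R B5 -> L2 miss  d=-]
2: W B2 -> L2 miss  d=D]
3: R B2 -> L2 hit  d=D]
4: R B2 -> L2 hit  d=D]
5: W B2 -> L2 hit  d=D]
6: R B2 -> L2 hit  d=D]
7: W B1 -> L1 miss  d=D]
8: W B1 -> L1 hit  d=D]
9: R B4 -> L1 miss wb->B1  d=-]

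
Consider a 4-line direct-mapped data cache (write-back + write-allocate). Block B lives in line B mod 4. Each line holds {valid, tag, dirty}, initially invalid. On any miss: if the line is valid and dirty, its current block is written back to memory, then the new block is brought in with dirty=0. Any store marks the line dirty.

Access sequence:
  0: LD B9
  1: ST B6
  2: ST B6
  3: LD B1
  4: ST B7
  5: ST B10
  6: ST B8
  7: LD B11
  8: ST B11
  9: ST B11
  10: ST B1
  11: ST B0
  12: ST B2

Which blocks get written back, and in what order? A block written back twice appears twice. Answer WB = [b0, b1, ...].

  0 | R B9 → L1 miss [-]
  1 | W B6 → L2 miss [D]
  2 | W B6 → L2 hit [D]
  3 | R B1 → L1 miss [-]
  4 | W B7 → L3 miss [D]
  5 | W B10 → L2 miss wb→B6 [D]
  6 | W B8 → L0 miss [D]
  7 | R B11 → L3 miss wb→B7 [-]
  8 | W B11 → L3 hit [D]
  9 | W B11 → L3 hit [D]
  10 | W B1 → L1 hit [D]
  11 | W B0 → L0 miss wb→B8 [D]
  12 | W B2 → L2 miss wb→B10 [D]

WB = [6, 7, 8, 10]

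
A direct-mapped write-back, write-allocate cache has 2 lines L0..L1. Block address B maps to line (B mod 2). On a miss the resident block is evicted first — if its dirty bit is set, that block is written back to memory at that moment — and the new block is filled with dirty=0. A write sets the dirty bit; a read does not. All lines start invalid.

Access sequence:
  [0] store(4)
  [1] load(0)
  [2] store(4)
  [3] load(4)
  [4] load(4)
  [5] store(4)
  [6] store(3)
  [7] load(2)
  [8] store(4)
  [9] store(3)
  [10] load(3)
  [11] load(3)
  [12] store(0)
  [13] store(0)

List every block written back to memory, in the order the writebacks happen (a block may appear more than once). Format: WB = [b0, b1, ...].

0: W B4 → L0 miss [D]
1: R B0 → L0 miss wb→B4 [-]
2: W B4 → L0 miss [D]
3: R B4 → L0 hit [D]
4: R B4 → L0 hit [D]
5: W B4 → L0 hit [D]
6: W B3 → L1 miss [D]
7: R B2 → L0 miss wb→B4 [-]
8: W B4 → L0 miss [D]
9: W B3 → L1 hit [D]
10: R B3 → L1 hit [D]
11: R B3 → L1 hit [D]
12: W B0 → L0 miss wb→B4 [D]
13: W B0 → L0 hit [D]

WB = [4, 4, 4]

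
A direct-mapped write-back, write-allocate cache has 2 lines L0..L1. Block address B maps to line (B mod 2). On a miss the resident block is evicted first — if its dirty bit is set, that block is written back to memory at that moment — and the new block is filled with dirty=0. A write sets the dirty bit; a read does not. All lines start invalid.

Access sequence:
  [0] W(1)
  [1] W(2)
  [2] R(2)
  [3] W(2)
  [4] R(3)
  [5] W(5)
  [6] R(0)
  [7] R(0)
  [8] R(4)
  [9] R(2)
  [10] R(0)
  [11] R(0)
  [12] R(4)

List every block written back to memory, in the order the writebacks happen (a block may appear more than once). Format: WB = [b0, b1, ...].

WB = [1, 2]

0: W B1 -> L1 miss  d=D]
1: W B2 -> L0 miss  d=D]
2: R B2 -> L0 hit  d=D]
3: W B2 -> L0 hit  d=D]
4: R B3 -> L1 miss wb->B1  d=-]
5: W B5 -> L1 miss  d=D]
6: R B0 -> L0 miss wb->B2  d=-]
7: R B0 -> L0 hit  d=-]
8: R B4 -> L0 miss  d=-]
9: R B2 -> L0 miss  d=-]
10: R B0 -> L0 miss  d=-]
11: R B0 -> L0 hit  d=-]
12: R B4 -> L0 miss  d=-]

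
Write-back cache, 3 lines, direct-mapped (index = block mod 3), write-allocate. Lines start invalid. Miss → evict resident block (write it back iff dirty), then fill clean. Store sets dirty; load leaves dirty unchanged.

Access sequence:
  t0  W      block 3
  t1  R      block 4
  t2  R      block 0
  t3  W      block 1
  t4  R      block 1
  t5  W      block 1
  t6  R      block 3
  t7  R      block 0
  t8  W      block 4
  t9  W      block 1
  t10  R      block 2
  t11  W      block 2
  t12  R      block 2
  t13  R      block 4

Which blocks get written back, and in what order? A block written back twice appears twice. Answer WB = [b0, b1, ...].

  0 | W B3 → L0 miss [D]
  1 | R B4 → L1 miss [-]
  2 | R B0 → L0 miss wb→B3 [-]
  3 | W B1 → L1 miss [D]
  4 | R B1 → L1 hit [D]
  5 | W B1 → L1 hit [D]
  6 | R B3 → L0 miss [-]
  7 | R B0 → L0 miss [-]
  8 | W B4 → L1 miss wb→B1 [D]
  9 | W B1 → L1 miss wb→B4 [D]
  10 | R B2 → L2 miss [-]
  11 | W B2 → L2 hit [D]
  12 | R B2 → L2 hit [D]
  13 | R B4 → L1 miss wb→B1 [-]

WB = [3, 1, 4, 1]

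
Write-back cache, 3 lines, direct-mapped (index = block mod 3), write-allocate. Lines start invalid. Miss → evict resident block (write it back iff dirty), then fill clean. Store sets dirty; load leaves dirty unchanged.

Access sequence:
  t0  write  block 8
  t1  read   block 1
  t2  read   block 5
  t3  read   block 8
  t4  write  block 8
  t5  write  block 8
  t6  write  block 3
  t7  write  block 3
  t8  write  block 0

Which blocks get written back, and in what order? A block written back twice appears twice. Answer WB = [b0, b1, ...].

0: W B8 → L2 miss [D]
1: R B1 → L1 miss [-]
2: R B5 → L2 miss wb→B8 [-]
3: R B8 → L2 miss [-]
4: W B8 → L2 hit [D]
5: W B8 → L2 hit [D]
6: W B3 → L0 miss [D]
7: W B3 → L0 hit [D]
8: W B0 → L0 miss wb→B3 [D]

WB = [8, 3]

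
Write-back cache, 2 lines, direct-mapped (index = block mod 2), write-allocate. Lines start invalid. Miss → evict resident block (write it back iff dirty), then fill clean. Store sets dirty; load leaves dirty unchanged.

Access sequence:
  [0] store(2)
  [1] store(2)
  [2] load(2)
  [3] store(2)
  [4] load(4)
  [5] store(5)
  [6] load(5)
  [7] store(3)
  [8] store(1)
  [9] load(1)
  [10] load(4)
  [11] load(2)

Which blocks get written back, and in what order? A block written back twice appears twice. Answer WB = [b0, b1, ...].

WB = [2, 5, 3]

0: W B2 -> L0 miss  d=D]
1: W B2 -> L0 hit  d=D]
2: R B2 -> L0 hit  d=D]
3: W B2 -> L0 hit  d=D]
4: R B4 -> L0 miss wb->B2  d=-]
5: W B5 -> L1 miss  d=D]
6: R B5 -> L1 hit  d=D]
7: W B3 -> L1 miss wb->B5  d=D]
8: W B1 -> L1 miss wb->B3  d=D]
9: R B1 -> L1 hit  d=D]
10: R B4 -> L0 hit  d=-]
11: R B2 -> L0 miss  d=-]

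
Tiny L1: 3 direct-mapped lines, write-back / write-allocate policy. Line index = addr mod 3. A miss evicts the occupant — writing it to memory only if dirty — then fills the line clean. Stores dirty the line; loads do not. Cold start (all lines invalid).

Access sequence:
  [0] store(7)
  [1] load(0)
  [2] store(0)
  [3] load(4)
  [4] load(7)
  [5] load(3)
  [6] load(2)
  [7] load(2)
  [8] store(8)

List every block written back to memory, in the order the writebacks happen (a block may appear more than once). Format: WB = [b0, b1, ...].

WB = [7, 0]

  0 | W B7 → L1 miss [D]
  1 | R B0 → L0 miss [-]
  2 | W B0 → L0 hit [D]
  3 | R B4 → L1 miss wb→B7 [-]
  4 | R B7 → L1 miss [-]
  5 | R B3 → L0 miss wb→B0 [-]
  6 | R B2 → L2 miss [-]
  7 | R B2 → L2 hit [-]
  8 | W B8 → L2 miss [D]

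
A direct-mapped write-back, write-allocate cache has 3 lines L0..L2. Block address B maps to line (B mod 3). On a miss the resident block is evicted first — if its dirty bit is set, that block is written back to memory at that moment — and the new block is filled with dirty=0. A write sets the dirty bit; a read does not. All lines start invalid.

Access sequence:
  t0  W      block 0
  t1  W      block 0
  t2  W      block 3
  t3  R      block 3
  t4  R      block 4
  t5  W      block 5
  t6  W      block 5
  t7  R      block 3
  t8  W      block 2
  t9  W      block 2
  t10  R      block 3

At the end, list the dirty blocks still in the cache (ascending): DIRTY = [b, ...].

DIRTY = [2, 3]

0: W B0 -> L0 miss  d=D]
1: W B0 -> L0 hit  d=D]
2: W B3 -> L0 miss wb->B0  d=D]
3: R B3 -> L0 hit  d=D]
4: R B4 -> L1 miss  d=-]
5: W B5 -> L2 miss  d=D]
6: W B5 -> L2 hit  d=D]
7: R B3 -> L0 hit  d=D]
8: W B2 -> L2 miss wb->B5  d=D]
9: W B2 -> L2 hit  d=D]
10: R B3 -> L0 hit  d=D]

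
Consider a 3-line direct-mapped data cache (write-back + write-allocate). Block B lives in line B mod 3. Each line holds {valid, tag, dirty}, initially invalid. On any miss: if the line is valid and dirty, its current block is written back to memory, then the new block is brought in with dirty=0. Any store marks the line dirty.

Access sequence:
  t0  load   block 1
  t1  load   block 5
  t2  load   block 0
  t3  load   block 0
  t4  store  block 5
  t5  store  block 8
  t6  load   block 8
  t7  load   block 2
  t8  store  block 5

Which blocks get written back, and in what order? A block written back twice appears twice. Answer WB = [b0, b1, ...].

0: R B1 -> L1 miss  d=-]
1: R B5 -> L2 miss  d=-]
2: R B0 -> L0 miss  d=-]
3: R B0 -> L0 hit  d=-]
4: W B5 -> L2 hit  d=D]
5: W B8 -> L2 miss wb->B5  d=D]
6: R B8 -> L2 hit  d=D]
7: R B2 -> L2 miss wb->B8  d=-]
8: W B5 -> L2 miss  d=D]

WB = [5, 8]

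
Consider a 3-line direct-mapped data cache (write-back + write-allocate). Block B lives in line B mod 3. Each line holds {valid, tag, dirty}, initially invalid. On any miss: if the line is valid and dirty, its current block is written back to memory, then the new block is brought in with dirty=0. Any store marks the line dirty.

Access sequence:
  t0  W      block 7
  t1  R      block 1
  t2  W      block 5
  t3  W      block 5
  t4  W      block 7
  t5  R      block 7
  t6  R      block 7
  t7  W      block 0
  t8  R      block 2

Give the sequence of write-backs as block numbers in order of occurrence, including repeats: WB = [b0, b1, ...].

WB = [7, 5]

0: W B7 → L1 miss [D]
1: R B1 → L1 miss wb→B7 [-]
2: W B5 → L2 miss [D]
3: W B5 → L2 hit [D]
4: W B7 → L1 miss [D]
5: R B7 → L1 hit [D]
6: R B7 → L1 hit [D]
7: W B0 → L0 miss [D]
8: R B2 → L2 miss wb→B5 [-]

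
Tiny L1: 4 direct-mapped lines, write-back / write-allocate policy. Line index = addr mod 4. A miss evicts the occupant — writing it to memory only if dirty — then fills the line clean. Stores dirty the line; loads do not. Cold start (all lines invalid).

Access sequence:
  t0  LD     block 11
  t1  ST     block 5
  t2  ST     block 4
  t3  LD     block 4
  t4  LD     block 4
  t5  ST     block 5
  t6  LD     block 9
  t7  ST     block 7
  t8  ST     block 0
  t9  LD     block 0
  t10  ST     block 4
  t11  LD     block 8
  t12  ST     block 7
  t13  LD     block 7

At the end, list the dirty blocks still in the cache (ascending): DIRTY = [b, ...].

DIRTY = [7]

0: R B11 -> L3 miss  d=-]
1: W B5 -> L1 miss  d=D]
2: W B4 -> L0 miss  d=D]
3: R B4 -> L0 hit  d=D]
4: R B4 -> L0 hit  d=D]
5: W B5 -> L1 hit  d=D]
6: R B9 -> L1 miss wb->B5  d=-]
7: W B7 -> L3 miss  d=D]
8: W B0 -> L0 miss wb->B4  d=D]
9: R B0 -> L0 hit  d=D]
10: W B4 -> L0 miss wb->B0  d=D]
11: R B8 -> L0 miss wb->B4  d=-]
12: W B7 -> L3 hit  d=D]
13: R B7 -> L3 hit  d=D]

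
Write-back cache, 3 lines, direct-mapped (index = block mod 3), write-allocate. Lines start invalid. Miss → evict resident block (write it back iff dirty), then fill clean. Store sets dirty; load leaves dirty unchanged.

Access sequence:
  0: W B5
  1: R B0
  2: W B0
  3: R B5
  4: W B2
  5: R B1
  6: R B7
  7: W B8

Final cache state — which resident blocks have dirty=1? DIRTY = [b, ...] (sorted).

0: W B5 -> L2 miss  d=D]
1: R B0 -> L0 miss  d=-]
2: W B0 -> L0 hit  d=D]
3: R B5 -> L2 hit  d=D]
4: W B2 -> L2 miss wb->B5  d=D]
5: R B1 -> L1 miss  d=-]
6: R B7 -> L1 miss  d=-]
7: W B8 -> L2 miss wb->B2  d=D]

DIRTY = [0, 8]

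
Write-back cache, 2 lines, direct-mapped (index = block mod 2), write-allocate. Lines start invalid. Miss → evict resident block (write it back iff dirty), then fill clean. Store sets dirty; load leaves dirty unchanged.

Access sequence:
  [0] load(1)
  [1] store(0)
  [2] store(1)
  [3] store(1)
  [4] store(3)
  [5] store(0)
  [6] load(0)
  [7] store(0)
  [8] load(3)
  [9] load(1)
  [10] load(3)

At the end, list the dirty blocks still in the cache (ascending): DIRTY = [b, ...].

DIRTY = [0]

0: R B1 → L1 miss [-]
1: W B0 → L0 miss [D]
2: W B1 → L1 hit [D]
3: W B1 → L1 hit [D]
4: W B3 → L1 miss wb→B1 [D]
5: W B0 → L0 hit [D]
6: R B0 → L0 hit [D]
7: W B0 → L0 hit [D]
8: R B3 → L1 hit [D]
9: R B1 → L1 miss wb→B3 [-]
10: R B3 → L1 miss [-]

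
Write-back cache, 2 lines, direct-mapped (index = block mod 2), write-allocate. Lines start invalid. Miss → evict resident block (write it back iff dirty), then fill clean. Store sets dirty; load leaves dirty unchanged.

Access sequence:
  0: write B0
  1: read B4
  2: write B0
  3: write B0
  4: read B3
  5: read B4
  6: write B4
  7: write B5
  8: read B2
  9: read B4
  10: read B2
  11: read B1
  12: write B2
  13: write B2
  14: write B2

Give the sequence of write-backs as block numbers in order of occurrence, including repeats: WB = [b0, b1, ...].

0: W B0 -> L0 miss  d=D]
1: R B4 -> L0 miss wb->B0  d=-]
2: W B0 -> L0 miss  d=D]
3: W B0 -> L0 hit  d=D]
4: R B3 -> L1 miss  d=-]
5: R B4 -> L0 miss wb->B0  d=-]
6: W B4 -> L0 hit  d=D]
7: W B5 -> L1 miss  d=D]
8: R B2 -> L0 miss wb->B4  d=-]
9: R B4 -> L0 miss  d=-]
10: R B2 -> L0 miss  d=-]
11: R B1 -> L1 miss wb->B5  d=-]
12: W B2 -> L0 hit  d=D]
13: W B2 -> L0 hit  d=D]
14: W B2 -> L0 hit  d=D]

WB = [0, 0, 4, 5]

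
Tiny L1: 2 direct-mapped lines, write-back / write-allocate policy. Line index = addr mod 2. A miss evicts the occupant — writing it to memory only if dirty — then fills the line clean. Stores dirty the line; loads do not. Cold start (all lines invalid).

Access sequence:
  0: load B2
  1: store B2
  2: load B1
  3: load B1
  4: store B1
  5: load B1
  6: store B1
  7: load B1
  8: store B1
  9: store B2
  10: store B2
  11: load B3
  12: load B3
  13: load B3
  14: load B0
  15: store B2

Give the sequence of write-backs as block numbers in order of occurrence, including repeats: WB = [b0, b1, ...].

WB = [1, 2]

  0 | R B2 → L0 miss [-]
  1 | W B2 → L0 hit [D]
  2 | R B1 → L1 miss [-]
  3 | R B1 → L1 hit [-]
  4 | W B1 → L1 hit [D]
  5 | R B1 → L1 hit [D]
  6 | W B1 → L1 hit [D]
  7 | R B1 → L1 hit [D]
  8 | W B1 → L1 hit [D]
  9 | W B2 → L0 hit [D]
  10 | W B2 → L0 hit [D]
  11 | R B3 → L1 miss wb→B1 [-]
  12 | R B3 → L1 hit [-]
  13 | R B3 → L1 hit [-]
  14 | R B0 → L0 miss wb→B2 [-]
  15 | W B2 → L0 miss [D]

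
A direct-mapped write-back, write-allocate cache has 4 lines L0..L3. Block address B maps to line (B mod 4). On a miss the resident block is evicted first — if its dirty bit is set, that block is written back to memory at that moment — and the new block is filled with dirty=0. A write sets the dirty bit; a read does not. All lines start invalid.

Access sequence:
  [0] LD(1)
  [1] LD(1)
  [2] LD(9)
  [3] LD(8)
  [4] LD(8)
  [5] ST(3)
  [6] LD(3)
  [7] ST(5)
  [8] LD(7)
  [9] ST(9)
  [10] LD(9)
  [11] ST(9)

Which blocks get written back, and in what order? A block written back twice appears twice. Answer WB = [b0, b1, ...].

WB = [3, 5]

0: R B1 -> L1 miss  d=-]
1: R B1 -> L1 hit  d=-]
2: R B9 -> L1 miss  d=-]
3: R B8 -> L0 miss  d=-]
4: R B8 -> L0 hit  d=-]
5: W B3 -> L3 miss  d=D]
6: R B3 -> L3 hit  d=D]
7: W B5 -> L1 miss  d=D]
8: R B7 -> L3 miss wb->B3  d=-]
9: W B9 -> L1 miss wb->B5  d=D]
10: R B9 -> L1 hit  d=D]
11: W B9 -> L1 hit  d=D]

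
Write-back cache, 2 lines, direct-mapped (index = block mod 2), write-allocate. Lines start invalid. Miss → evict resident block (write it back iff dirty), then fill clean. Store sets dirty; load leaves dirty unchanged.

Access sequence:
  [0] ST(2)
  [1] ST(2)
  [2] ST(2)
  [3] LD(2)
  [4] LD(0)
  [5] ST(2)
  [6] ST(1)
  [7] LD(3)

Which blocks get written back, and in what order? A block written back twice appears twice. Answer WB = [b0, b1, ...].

WB = [2, 1]

  0 | W B2 → L0 miss [D]
  1 | W B2 → L0 hit [D]
  2 | W B2 → L0 hit [D]
  3 | R B2 → L0 hit [D]
  4 | R B0 → L0 miss wb→B2 [-]
  5 | W B2 → L0 miss [D]
  6 | W B1 → L1 miss [D]
  7 | R B3 → L1 miss wb→B1 [-]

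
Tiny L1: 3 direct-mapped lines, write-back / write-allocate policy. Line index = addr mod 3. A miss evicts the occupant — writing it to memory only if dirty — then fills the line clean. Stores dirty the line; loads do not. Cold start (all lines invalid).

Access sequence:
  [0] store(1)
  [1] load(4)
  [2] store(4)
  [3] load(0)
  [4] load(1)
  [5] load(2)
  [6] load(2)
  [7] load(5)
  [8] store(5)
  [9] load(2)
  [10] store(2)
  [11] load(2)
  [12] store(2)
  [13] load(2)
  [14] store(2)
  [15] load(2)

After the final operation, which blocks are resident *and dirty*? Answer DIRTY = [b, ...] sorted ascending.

0: W B1 -> L1 miss  d=D]
1: R B4 -> L1 miss wb->B1  d=-]
2: W B4 -> L1 hit  d=D]
3: R B0 -> L0 miss  d=-]
4: R B1 -> L1 miss wb->B4  d=-]
5: R B2 -> L2 miss  d=-]
6: R B2 -> L2 hit  d=-]
7: R B5 -> L2 miss  d=-]
8: W B5 -> L2 hit  d=D]
9: R B2 -> L2 miss wb->B5  d=-]
10: W B2 -> L2 hit  d=D]
11: R B2 -> L2 hit  d=D]
12: W B2 -> L2 hit  d=D]
13: R B2 -> L2 hit  d=D]
14: W B2 -> L2 hit  d=D]
15: R B2 -> L2 hit  d=D]

DIRTY = [2]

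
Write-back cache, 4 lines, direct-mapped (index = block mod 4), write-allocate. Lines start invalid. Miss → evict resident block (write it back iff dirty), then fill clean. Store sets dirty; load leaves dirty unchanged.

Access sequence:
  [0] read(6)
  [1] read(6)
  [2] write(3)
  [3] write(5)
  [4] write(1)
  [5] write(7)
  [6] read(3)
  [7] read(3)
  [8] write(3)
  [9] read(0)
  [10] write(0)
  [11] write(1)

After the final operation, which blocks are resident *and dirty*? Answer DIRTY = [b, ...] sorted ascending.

0: R B6 → L2 miss [-]
1: R B6 → L2 hit [-]
2: W B3 → L3 miss [D]
3: W B5 → L1 miss [D]
4: W B1 → L1 miss wb→B5 [D]
5: W B7 → L3 miss wb→B3 [D]
6: R B3 → L3 miss wb→B7 [-]
7: R B3 → L3 hit [-]
8: W B3 → L3 hit [D]
9: R B0 → L0 miss [-]
10: W B0 → L0 hit [D]
11: W B1 → L1 hit [D]

DIRTY = [0, 1, 3]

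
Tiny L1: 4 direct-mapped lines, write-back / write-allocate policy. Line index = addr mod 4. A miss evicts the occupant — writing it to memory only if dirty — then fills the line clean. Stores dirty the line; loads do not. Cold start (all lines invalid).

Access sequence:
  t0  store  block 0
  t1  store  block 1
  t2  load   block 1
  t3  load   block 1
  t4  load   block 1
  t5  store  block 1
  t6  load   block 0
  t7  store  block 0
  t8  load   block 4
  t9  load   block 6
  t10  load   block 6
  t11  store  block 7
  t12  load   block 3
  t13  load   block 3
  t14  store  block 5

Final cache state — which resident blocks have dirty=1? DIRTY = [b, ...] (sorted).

0: W B0 → L0 miss [D]
1: W B1 → L1 miss [D]
2: R B1 → L1 hit [D]
3: R B1 → L1 hit [D]
4: R B1 → L1 hit [D]
5: W B1 → L1 hit [D]
6: R B0 → L0 hit [D]
7: W B0 → L0 hit [D]
8: R B4 → L0 miss wb→B0 [-]
9: R B6 → L2 miss [-]
10: R B6 → L2 hit [-]
11: W B7 → L3 miss [D]
12: R B3 → L3 miss wb→B7 [-]
13: R B3 → L3 hit [-]
14: W B5 → L1 miss wb→B1 [D]

DIRTY = [5]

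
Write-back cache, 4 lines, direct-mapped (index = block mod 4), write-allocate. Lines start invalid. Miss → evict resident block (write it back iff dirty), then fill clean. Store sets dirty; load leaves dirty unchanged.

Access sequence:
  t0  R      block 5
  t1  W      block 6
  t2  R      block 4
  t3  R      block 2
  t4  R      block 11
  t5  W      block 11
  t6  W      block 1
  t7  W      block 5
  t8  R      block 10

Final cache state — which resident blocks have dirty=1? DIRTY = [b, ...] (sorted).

DIRTY = [5, 11]

  0 | R B5 → L1 miss [-]
  1 | W B6 → L2 miss [D]
  2 | R B4 → L0 miss [-]
  3 | R B2 → L2 miss wb→B6 [-]
  4 | R B11 → L3 miss [-]
  5 | W B11 → L3 hit [D]
  6 | W B1 → L1 miss [D]
  7 | W B5 → L1 miss wb→B1 [D]
  8 | R B10 → L2 miss [-]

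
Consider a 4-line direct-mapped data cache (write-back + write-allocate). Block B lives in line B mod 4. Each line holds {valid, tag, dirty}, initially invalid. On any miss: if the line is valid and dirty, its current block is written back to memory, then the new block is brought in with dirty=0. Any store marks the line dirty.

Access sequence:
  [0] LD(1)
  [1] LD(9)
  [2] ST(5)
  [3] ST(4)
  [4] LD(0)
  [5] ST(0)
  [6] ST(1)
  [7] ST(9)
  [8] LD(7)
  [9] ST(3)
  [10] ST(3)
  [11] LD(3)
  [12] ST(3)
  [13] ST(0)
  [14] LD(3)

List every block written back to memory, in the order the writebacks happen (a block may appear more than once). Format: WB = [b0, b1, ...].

WB = [4, 5, 1]

0: R B1 -> L1 miss  d=-]
1: R B9 -> L1 miss  d=-]
2: W B5 -> L1 miss  d=D]
3: W B4 -> L0 miss  d=D]
4: R B0 -> L0 miss wb->B4  d=-]
5: W B0 -> L0 hit  d=D]
6: W B1 -> L1 miss wb->B5  d=D]
7: W B9 -> L1 miss wb->B1  d=D]
8: R B7 -> L3 miss  d=-]
9: W B3 -> L3 miss  d=D]
10: W B3 -> L3 hit  d=D]
11: R B3 -> L3 hit  d=D]
12: W B3 -> L3 hit  d=D]
13: W B0 -> L0 hit  d=D]
14: R B3 -> L3 hit  d=D]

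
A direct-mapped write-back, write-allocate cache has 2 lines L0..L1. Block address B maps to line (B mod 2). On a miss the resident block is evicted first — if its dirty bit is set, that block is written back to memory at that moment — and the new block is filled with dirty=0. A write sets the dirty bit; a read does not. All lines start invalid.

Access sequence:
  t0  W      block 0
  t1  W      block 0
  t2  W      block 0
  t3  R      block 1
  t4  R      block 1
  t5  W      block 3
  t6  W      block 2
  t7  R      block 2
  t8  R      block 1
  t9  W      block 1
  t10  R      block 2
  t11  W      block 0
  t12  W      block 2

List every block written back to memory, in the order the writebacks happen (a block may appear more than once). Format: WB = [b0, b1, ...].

WB = [0, 3, 2, 0]

0: W B0 → L0 miss [D]
1: W B0 → L0 hit [D]
2: W B0 → L0 hit [D]
3: R B1 → L1 miss [-]
4: R B1 → L1 hit [-]
5: W B3 → L1 miss [D]
6: W B2 → L0 miss wb→B0 [D]
7: R B2 → L0 hit [D]
8: R B1 → L1 miss wb→B3 [-]
9: W B1 → L1 hit [D]
10: R B2 → L0 hit [D]
11: W B0 → L0 miss wb→B2 [D]
12: W B2 → L0 miss wb→B0 [D]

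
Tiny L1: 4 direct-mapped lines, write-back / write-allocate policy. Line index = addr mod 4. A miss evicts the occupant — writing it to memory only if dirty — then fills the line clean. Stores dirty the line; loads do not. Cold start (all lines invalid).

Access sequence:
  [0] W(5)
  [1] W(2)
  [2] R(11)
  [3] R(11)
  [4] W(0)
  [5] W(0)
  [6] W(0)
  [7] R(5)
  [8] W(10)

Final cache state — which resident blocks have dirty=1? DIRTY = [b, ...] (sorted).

0: W B5 -> L1 miss  d=D]
1: W B2 -> L2 miss  d=D]
2: R B11 -> L3 miss  d=-]
3: R B11 -> L3 hit  d=-]
4: W B0 -> L0 miss  d=D]
5: W B0 -> L0 hit  d=D]
6: W B0 -> L0 hit  d=D]
7: R B5 -> L1 hit  d=D]
8: W B10 -> L2 miss wb->B2  d=D]

DIRTY = [0, 5, 10]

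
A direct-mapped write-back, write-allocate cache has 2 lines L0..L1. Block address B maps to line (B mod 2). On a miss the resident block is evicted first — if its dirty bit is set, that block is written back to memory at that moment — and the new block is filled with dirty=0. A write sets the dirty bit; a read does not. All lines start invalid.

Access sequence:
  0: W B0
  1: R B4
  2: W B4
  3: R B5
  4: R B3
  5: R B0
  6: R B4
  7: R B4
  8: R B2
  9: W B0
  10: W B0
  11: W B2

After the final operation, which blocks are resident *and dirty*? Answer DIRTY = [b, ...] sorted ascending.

0: W B0 -> L0 miss  d=D]
1: R B4 -> L0 miss wb->B0  d=-]
2: W B4 -> L0 hit  d=D]
3: R B5 -> L1 miss  d=-]
4: R B3 -> L1 miss  d=-]
5: R B0 -> L0 miss wb->B4  d=-]
6: R B4 -> L0 miss  d=-]
7: R B4 -> L0 hit  d=-]
8: R B2 -> L0 miss  d=-]
9: W B0 -> L0 miss  d=D]
10: W B0 -> L0 hit  d=D]
11: W B2 -> L0 miss wb->B0  d=D]

DIRTY = [2]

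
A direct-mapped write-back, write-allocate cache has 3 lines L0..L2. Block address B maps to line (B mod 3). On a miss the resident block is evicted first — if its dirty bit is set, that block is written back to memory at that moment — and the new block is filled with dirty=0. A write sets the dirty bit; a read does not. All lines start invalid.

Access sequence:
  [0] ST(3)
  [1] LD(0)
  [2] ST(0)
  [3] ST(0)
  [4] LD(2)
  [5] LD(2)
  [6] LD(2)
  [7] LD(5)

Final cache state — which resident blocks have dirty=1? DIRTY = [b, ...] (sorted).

DIRTY = [0]

0: W B3 → L0 miss [D]
1: R B0 → L0 miss wb→B3 [-]
2: W B0 → L0 hit [D]
3: W B0 → L0 hit [D]
4: R B2 → L2 miss [-]
5: R B2 → L2 hit [-]
6: R B2 → L2 hit [-]
7: R B5 → L2 miss [-]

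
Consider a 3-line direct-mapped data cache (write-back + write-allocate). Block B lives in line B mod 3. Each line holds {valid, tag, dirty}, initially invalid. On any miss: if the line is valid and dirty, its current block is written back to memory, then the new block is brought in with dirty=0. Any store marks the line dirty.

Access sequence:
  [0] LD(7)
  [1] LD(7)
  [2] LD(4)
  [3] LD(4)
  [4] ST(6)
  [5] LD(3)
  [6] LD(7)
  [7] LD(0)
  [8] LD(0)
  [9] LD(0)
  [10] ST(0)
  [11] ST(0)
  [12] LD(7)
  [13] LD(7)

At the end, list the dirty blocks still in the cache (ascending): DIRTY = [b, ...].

DIRTY = [0]

0: R B7 → L1 miss [-]
1: R B7 → L1 hit [-]
2: R B4 → L1 miss [-]
3: R B4 → L1 hit [-]
4: W B6 → L0 miss [D]
5: R B3 → L0 miss wb→B6 [-]
6: R B7 → L1 miss [-]
7: R B0 → L0 miss [-]
8: R B0 → L0 hit [-]
9: R B0 → L0 hit [-]
10: W B0 → L0 hit [D]
11: W B0 → L0 hit [D]
12: R B7 → L1 hit [-]
13: R B7 → L1 hit [-]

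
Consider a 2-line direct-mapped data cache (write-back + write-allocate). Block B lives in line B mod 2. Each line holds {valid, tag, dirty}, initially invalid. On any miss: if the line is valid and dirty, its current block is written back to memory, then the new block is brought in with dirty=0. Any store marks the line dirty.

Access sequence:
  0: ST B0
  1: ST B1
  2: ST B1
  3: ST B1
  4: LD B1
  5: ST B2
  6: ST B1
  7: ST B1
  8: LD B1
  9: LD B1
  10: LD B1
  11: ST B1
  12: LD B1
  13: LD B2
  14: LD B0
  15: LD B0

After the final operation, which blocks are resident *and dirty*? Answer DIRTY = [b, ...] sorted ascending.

0: W B0 -> L0 miss  d=D]
1: W B1 -> L1 miss  d=D]
2: W B1 -> L1 hit  d=D]
3: W B1 -> L1 hit  d=D]
4: R B1 -> L1 hit  d=D]
5: W B2 -> L0 miss wb->B0  d=D]
6: W B1 -> L1 hit  d=D]
7: W B1 -> L1 hit  d=D]
8: R B1 -> L1 hit  d=D]
9: R B1 -> L1 hit  d=D]
10: R B1 -> L1 hit  d=D]
11: W B1 -> L1 hit  d=D]
12: R B1 -> L1 hit  d=D]
13: R B2 -> L0 hit  d=D]
14: R B0 -> L0 miss wb->B2  d=-]
15: R B0 -> L0 hit  d=-]

DIRTY = [1]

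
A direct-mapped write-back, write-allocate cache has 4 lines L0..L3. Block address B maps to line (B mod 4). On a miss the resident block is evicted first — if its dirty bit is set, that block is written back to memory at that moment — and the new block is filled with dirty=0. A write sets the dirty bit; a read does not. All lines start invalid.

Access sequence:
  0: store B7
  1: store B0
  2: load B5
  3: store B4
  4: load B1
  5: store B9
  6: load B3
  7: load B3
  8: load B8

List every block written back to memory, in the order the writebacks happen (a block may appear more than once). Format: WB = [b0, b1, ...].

WB = [0, 7, 4]

  0 | W B7 → L3 miss [D]
  1 | W B0 → L0 miss [D]
  2 | R B5 → L1 miss [-]
  3 | W B4 → L0 miss wb→B0 [D]
  4 | R B1 → L1 miss [-]
  5 | W B9 → L1 miss [D]
  6 | R B3 → L3 miss wb→B7 [-]
  7 | R B3 → L3 hit [-]
  8 | R B8 → L0 miss wb→B4 [-]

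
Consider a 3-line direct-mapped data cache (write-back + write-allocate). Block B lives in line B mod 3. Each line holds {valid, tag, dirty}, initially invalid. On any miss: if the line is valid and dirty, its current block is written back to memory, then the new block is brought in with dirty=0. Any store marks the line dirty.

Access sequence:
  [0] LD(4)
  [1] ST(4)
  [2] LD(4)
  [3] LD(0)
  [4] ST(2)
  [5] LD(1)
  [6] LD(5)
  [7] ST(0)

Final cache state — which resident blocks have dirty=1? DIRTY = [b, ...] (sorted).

DIRTY = [0]

  0 | R B4 → L1 miss [-]
  1 | W B4 → L1 hit [D]
  2 | R B4 → L1 hit [D]
  3 | R B0 → L0 miss [-]
  4 | W B2 → L2 miss [D]
  5 | R B1 → L1 miss wb→B4 [-]
  6 | R B5 → L2 miss wb→B2 [-]
  7 | W B0 → L0 hit [D]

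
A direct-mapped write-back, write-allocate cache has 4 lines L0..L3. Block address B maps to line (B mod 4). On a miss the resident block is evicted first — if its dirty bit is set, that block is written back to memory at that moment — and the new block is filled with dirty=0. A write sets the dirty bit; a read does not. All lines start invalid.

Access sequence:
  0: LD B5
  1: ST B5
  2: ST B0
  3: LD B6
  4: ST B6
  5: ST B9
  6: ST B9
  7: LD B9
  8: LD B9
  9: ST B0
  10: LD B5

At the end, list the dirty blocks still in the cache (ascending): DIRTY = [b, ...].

DIRTY = [0, 6]

0: R B5 -> L1 miss  d=-]
1: W B5 -> L1 hit  d=D]
2: W B0 -> L0 miss  d=D]
3: R B6 -> L2 miss  d=-]
4: W B6 -> L2 hit  d=D]
5: W B9 -> L1 miss wb->B5  d=D]
6: W B9 -> L1 hit  d=D]
7: R B9 -> L1 hit  d=D]
8: R B9 -> L1 hit  d=D]
9: W B0 -> L0 hit  d=D]
10: R B5 -> L1 miss wb->B9  d=-]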